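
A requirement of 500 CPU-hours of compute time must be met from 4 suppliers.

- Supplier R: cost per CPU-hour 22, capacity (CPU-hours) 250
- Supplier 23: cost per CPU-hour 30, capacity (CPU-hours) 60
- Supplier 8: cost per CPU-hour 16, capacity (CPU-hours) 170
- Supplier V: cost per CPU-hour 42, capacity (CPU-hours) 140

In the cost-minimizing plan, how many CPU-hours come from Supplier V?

Cheapest first:
Take 170 from Supplier 8 at 16 — need 330 more.
Take 250 from Supplier R at 22 — need 80 more.
Supplier 23 at 30: take all 60 CPU-hours — 20 still needed.
Take 20 from Supplier V at 42 to finish.

20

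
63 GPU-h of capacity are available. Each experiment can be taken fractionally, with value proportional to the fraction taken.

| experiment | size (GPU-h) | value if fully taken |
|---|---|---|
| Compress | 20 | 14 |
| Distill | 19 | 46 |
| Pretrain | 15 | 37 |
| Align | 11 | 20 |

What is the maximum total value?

115.6

Rank by value-to-size ratio: Pretrain 37/15≈2.47, Distill 46/19≈2.42, Align 20/11≈1.82, Compress 14/20≈0.7.
Take all of Pretrain (15 GPU-h, value 37) — 48 GPU-h left.
Distill: take in full, 19 GPU-h for value 46 — 29 left.
All 11 GPU-h of Align fit (value 20) — 18 remain.
18 GPU-h left: a 18/20 share of Compress gives 14×18/20 = 12.6.
Total value = 115.6.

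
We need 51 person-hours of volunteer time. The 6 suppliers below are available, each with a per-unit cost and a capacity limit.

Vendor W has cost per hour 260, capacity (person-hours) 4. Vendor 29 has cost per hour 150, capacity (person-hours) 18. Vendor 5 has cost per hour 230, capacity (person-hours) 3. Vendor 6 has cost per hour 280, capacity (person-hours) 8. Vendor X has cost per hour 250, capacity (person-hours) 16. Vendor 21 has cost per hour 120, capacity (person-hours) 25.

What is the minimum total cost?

7640

Cheapest first:
Take 25 from Vendor 21 at 120 → need 26 more.
Vendor 29 at 150: take all 18 person-hours → 8 still needed.
Vendor 5 (230): use full 3 → 5 person-hours to go.
Vendor X (250): take the remaining 5 → done.
Vendor W, Vendor 6: unused.
Cost = 25×120 + 18×150 + 3×230 + 5×250 = 7640.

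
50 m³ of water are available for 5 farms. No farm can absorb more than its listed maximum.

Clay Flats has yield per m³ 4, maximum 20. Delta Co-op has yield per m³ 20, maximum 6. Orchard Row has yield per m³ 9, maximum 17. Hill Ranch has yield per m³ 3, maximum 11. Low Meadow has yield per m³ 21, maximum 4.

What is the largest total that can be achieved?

446

Rank by yield per m³: Low Meadow 21 > Delta Co-op 20 > Orchard Row 9 > Clay Flats 4 > Hill Ranch 3.
Low Meadow takes 4 to reach its cap of 4 → 46 left.
Delta Co-op: +6 to 6 (cap) → 40 left.
Orchard Row: +17 to 17 (cap) → 23 left.
Give Clay Flats 20 to hit its cap of 20 → 3 left.
Hill Ranch has room for 11 but only 3 remain, so it gets 3.
Total = 4×20 + 20×6 + 9×17 + 3×3 + 21×4 = 446.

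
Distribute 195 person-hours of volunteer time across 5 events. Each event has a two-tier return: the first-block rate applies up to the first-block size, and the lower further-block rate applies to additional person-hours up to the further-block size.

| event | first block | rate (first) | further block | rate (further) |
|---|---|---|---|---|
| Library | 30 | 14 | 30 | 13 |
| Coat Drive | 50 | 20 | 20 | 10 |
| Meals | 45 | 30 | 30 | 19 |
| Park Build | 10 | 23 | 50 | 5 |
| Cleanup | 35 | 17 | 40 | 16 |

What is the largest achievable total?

4145

Treat each block as its own option and order by rate: Meals/tier1 30 > Park Build/tier1 23 > Coat Drive/tier1 20 > Meals/tier2 19 > Cleanup/tier1 17 > Cleanup/tier2 16 > Library/tier1 14 > Library/tier2 13 > Coat Drive/tier2 10 > Park Build/tier2 5.
Meals tier1 at 30: fill all 45 — 150 left.
Park Build/tier1 (23): +10 — 140 left.
Fill Coat Drive tier1 block (50 at 20) — 90 left.
Meals/tier2 (19): +30 — 60 left.
Fill Cleanup tier1 block (35 at 17) — 25 left.
25 remain; put them into Cleanup tier2 at 16.
Total = 30×45 + 23×10 + 20×50 + 19×30 + 17×35 + 16×25 = 4145.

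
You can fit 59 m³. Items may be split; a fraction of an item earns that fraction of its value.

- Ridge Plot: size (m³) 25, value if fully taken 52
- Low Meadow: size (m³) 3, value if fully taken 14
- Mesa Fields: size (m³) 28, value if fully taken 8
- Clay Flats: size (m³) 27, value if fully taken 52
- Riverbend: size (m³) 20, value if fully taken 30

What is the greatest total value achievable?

124

Best value per unit of size first: Low Meadow 14/3≈4.67, Ridge Plot 52/25≈2.08, Clay Flats 52/27≈1.93, Riverbend 30/20≈1.5, Mesa Fields 8/28≈0.286.
Take all of Low Meadow (3 m³, value 14) — 56 m³ left.
Ridge Plot: take in full, 25 m³ for value 52 — 31 left.
All 27 m³ of Clay Flats fit (value 52) — 4 remain.
Only 4 m³ remain; take 4/20 of Riverbend for value 30×4/20 = 6.
Total value = 124.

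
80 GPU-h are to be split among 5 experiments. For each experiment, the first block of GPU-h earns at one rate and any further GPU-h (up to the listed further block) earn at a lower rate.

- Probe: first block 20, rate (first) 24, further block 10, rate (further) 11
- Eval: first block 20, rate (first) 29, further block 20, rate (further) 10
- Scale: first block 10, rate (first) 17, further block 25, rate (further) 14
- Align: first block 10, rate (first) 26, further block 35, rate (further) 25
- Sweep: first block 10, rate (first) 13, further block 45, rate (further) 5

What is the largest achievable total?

Treat each block as its own option and order by rate: Eval/T1 29 > Align/T1 26 > Align/T2 25 > Probe/T1 24 > Scale/T1 17 > Scale/T2 14 > Sweep/T1 13 > Probe/T2 11 > Eval/T2 10 > Sweep/T2 5.
Fill Eval T1 block (20 at 29) — 60 left.
Fill Align T1 block (10 at 26) — 50 left.
Align T2 at 25: fill all 35 — 15 left.
Probe/T1: +15 of 20 at 24; pool empty.
Total = 29×20 + 26×10 + 25×35 + 24×15 = 2075.

2075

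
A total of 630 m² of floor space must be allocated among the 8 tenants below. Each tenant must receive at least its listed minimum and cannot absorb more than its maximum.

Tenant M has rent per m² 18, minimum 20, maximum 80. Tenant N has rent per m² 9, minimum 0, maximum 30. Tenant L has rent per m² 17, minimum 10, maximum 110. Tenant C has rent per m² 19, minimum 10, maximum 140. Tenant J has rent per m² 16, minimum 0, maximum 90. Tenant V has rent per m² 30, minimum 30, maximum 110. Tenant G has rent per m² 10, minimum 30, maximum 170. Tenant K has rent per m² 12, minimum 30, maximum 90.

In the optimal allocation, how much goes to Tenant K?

Meeting every minimum uses 20+0+10+10+0+30+30+30 = 130 m², leaving 500.
Highest rent per m² first: Tenant V 30 > Tenant C 19 > Tenant M 18 > Tenant L 17 > Tenant J 16 > Tenant K 12 > Tenant G 10 > Tenant N 9.
Tenant V takes 80 more to reach its cap of 110 ; 420 left.
Tenant C takes 130 more to reach its cap of 140 ; 290 left.
Tenant M: +60 to 80 (cap) ; 230 left.
Tenant L: +100 to 110 (cap) ; 130 left.
Tenant J: +90 to 90 (cap) ; 40 left.
Only 40 left; Tenant K takes them to reach 70.

70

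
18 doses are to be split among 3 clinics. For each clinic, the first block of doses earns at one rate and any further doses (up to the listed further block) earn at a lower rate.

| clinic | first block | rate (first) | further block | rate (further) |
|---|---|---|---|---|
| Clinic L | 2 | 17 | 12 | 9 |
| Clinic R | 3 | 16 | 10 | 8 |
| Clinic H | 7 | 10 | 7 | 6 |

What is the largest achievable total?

206

Order all 6 blocks by rate: Clinic L/T1 17 > Clinic R/T1 16 > Clinic H/T1 10 > Clinic L/T2 9 > Clinic R/T2 8 > Clinic H/T2 6.
Fill Clinic L T1 block (2 at 17) → 16 left.
Fill Clinic R T1 block (3 at 16) → 13 left.
Clinic H/T1 (10): +7 → 6 left.
6 remain; put them into Clinic L T2 at 9.
Total = 17×2 + 16×3 + 10×7 + 9×6 = 206.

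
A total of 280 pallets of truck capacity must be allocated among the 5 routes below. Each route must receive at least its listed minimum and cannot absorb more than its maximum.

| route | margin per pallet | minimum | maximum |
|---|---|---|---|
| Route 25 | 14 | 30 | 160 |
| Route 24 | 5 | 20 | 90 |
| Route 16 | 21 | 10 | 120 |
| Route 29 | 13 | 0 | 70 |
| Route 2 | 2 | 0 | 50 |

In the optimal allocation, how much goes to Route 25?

Meeting every minimum uses 30+20+10+0+0 = 60 pallets, leaving 220.
Order the routes by margin per pallet: Route 16 21 > Route 25 14 > Route 29 13 > Route 24 5 > Route 2 2.
Route 16: +110 to 120 (cap) ; 110 left.
Only 110 left; Route 25 takes them to reach 140.

140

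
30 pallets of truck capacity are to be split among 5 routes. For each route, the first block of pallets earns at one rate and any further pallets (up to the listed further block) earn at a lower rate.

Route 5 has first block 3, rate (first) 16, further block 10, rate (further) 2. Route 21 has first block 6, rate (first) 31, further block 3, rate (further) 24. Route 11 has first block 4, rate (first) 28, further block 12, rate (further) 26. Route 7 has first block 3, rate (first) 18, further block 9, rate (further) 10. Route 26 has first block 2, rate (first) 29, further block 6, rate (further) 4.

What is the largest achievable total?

794

Treat each block as its own option and order by rate: Route 21/tier1 31 > Route 26/tier1 29 > Route 11/tier1 28 > Route 11/tier2 26 > Route 21/tier2 24 > Route 7/tier1 18 > Route 5/tier1 16 > Route 7/tier2 10 > Route 26/tier2 4 > Route 5/tier2 2.
Route 21 tier1 at 31: fill all 6 ; 24 left.
Route 26 tier1 at 29: fill all 2 ; 22 left.
Route 11 tier1 at 28: fill all 4 ; 18 left.
Route 11 tier2 at 26: fill all 12 ; 6 left.
Fill Route 21 tier2 block (3 at 24) ; 3 left.
Fill Route 7 tier1 block (3 at 18) ; 0 left.
Total = 31×6 + 29×2 + 28×4 + 26×12 + 24×3 + 18×3 = 794.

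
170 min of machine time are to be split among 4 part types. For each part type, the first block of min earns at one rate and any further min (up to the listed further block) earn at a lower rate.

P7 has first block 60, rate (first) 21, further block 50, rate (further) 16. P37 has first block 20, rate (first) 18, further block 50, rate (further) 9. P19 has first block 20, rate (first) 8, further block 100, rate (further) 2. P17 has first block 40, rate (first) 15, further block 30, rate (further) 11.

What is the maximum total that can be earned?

Treat each block as its own option and order by rate: P7/T1 21 > P37/T1 18 > P7/T2 16 > P17/T1 15 > P17/T2 11 > P37/T2 9 > P19/T1 8 > P19/T2 2.
Fill P7 T1 block (60 at 21) → 110 left.
P37/T1 (18): +20 → 90 left.
Fill P7 T2 block (50 at 16) → 40 left.
P17 T1 at 15: fill all 40 → 0 left.
Total = 21×60 + 18×20 + 16×50 + 15×40 = 3020.

3020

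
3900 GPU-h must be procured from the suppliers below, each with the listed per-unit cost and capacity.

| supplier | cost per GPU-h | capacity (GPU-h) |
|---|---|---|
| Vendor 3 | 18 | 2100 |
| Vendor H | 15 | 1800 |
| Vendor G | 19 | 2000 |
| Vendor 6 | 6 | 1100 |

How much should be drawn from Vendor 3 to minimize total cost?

1000

Fill from the cheapest supplier first.
Take 1100 from Vendor 6 at 6 — need 2800 more.
Vendor H at 15: take all 1800 GPU-h — 1000 still needed.
Take 1000 from Vendor 3 at 18 to finish.
Vendor G: unused.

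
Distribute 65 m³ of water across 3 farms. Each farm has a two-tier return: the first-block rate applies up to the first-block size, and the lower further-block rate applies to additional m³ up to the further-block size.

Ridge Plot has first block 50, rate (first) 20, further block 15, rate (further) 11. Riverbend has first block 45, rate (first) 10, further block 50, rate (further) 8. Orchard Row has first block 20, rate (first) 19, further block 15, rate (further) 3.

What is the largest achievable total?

Treat each block as its own option and order by rate: Ridge Plot/tier1 20 > Orchard Row/tier1 19 > Ridge Plot/tier2 11 > Riverbend/tier1 10 > Riverbend/tier2 8 > Orchard Row/tier2 3.
Ridge Plot/tier1 (20): +50 — 15 left.
Orchard Row tier1 at 19: only 15 left, fill 15.
Total = 20×50 + 19×15 = 1285.

1285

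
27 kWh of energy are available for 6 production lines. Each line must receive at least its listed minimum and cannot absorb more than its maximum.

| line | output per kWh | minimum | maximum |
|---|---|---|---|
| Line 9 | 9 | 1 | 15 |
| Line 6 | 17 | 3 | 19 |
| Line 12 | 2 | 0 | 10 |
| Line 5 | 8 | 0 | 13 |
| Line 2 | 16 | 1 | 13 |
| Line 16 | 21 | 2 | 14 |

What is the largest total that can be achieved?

506

Meeting every minimum uses 1+3+0+0+1+2 = 7 kWh, leaving 20.
Order the production lines by output per kWh: Line 16 21 > Line 6 17 > Line 2 16 > Line 9 9 > Line 5 8 > Line 12 2.
Line 16 takes 12 more to reach its cap of 14 ; 8 left.
Only 8 left; Line 6 takes them to reach 11.
Total = 9×1 + 17×11 + 16×1 + 21×14 = 506.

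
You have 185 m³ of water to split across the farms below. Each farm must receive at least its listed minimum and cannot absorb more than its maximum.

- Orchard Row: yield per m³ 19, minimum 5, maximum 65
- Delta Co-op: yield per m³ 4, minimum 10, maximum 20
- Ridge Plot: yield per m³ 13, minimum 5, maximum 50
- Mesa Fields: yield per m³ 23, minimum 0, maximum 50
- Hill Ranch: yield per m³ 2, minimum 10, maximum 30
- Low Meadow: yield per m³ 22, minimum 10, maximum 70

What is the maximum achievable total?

3575

Meeting every minimum uses 5+10+5+0+10+10 = 40 m³, leaving 145.
Order the farms by yield per m³: Mesa Fields 23 > Low Meadow 22 > Orchard Row 19 > Ridge Plot 13 > Delta Co-op 4 > Hill Ranch 2.
Give Mesa Fields 50 more to hit its cap of 50 — 95 left.
Low Meadow: +60 to 70 (cap) — 35 left.
Only 35 left; Orchard Row takes them to reach 40.
Total = 19×40 + 4×10 + 13×5 + 23×50 + 2×10 + 22×70 = 3575.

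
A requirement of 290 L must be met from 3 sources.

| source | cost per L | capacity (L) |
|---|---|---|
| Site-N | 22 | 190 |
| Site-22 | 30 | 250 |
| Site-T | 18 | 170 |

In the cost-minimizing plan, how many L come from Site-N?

120

Use sources in increasing cost order.
Take 170 from Site-T at 18 → need 120 more.
Site-N (22): take the remaining 120 → done.
Site-22: unused.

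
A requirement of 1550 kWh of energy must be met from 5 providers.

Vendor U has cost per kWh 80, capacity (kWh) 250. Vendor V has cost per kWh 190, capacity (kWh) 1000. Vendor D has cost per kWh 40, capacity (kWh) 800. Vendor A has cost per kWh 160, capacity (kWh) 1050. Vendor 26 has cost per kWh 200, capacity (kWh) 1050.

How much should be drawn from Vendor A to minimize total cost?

Use providers in increasing cost order.
Vendor D (40): use full 800 — 750 kWh to go.
Vendor U at 80: take all 250 kWh — 500 still needed.
Vendor A at 160: take 500 of its 1050 — requirement met.
Vendor V, Vendor 26: unused.

500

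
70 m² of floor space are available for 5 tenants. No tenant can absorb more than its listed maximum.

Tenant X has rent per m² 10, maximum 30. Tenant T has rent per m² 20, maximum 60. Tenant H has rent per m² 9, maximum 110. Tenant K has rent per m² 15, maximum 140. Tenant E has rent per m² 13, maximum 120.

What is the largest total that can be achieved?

Highest rent per m² first: Tenant T 20 > Tenant K 15 > Tenant E 13 > Tenant X 10 > Tenant H 9.
Tenant T: +60 to 60 (cap) → 10 left.
Only 10 left; Tenant K takes them to reach 10.
Total = 20×60 + 15×10 = 1350.

1350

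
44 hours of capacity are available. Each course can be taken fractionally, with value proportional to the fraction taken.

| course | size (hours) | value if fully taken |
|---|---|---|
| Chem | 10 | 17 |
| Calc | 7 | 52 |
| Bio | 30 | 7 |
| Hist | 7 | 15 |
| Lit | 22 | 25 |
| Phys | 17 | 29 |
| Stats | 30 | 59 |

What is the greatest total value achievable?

126

Sort by value density: Calc 52/7≈7.43, Hist 15/7≈2.14, Stats 59/30≈1.97, Phys 29/17≈1.71, Chem 17/10≈1.7, Lit 25/22≈1.14, Bio 7/30≈0.233.
All 7 hours of Calc fit (value 52) ; 37 remain.
Take all of Hist (7 hours, value 15) ; 30 hours left.
Stats: take in full, 30 hours for value 59 ; 0 left.
Total value = 126.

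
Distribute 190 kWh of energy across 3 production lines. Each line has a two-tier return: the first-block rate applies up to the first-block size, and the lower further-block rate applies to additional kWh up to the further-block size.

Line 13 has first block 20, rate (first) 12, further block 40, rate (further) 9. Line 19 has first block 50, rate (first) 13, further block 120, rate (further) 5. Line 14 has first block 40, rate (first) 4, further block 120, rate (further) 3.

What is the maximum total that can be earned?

Order all 6 blocks by rate: Line 19/first 13 > Line 13/first 12 > Line 13/second 9 > Line 19/second 5 > Line 14/first 4 > Line 14/second 3.
Line 19 first at 13: fill all 50 ; 140 left.
Fill Line 13 first block (20 at 12) ; 120 left.
Line 13 second at 9: fill all 40 ; 80 left.
Line 19 second at 5: only 80 left, fill 80.
Total = 13×50 + 12×20 + 9×40 + 5×80 = 1650.

1650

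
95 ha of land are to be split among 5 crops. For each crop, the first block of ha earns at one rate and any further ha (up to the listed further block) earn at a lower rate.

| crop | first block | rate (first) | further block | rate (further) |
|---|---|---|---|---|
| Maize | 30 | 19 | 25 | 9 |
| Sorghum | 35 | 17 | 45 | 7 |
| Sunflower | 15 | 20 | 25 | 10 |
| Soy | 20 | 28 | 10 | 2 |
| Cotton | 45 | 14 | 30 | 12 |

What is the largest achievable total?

1940

Order all 10 blocks by rate: Soy/T1 28 > Sunflower/T1 20 > Maize/T1 19 > Sorghum/T1 17 > Cotton/T1 14 > Cotton/T2 12 > Sunflower/T2 10 > Maize/T2 9 > Sorghum/T2 7 > Soy/T2 2.
Soy T1 at 28: fill all 20 → 75 left.
Fill Sunflower T1 block (15 at 20) → 60 left.
Fill Maize T1 block (30 at 19) → 30 left.
Sorghum/T1: +30 of 35 at 17; pool empty.
Total = 28×20 + 20×15 + 19×30 + 17×30 = 1940.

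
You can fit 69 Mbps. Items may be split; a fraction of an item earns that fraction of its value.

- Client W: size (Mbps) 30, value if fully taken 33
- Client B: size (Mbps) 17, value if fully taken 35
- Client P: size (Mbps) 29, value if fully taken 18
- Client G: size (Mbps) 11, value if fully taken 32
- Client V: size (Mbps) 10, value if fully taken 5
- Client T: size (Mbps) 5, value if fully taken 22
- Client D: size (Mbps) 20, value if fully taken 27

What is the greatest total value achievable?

133.6

Sort by value density: Client T 22/5≈4.4, Client G 32/11≈2.91, Client B 35/17≈2.06, Client D 27/20≈1.35, Client W 33/30≈1.1, Client P 18/29≈0.621, Client V 5/10≈0.5.
Take all of Client T (5 Mbps, value 22) ; 64 Mbps left.
All 11 Mbps of Client G fit (value 32) ; 53 remain.
Client B: take in full, 17 Mbps for value 35 ; 36 left.
All 20 Mbps of Client D fit (value 27) ; 16 remain.
16 Mbps left: a 16/30 share of Client W gives 33×16/30 = 17.6.
Total value = 133.6.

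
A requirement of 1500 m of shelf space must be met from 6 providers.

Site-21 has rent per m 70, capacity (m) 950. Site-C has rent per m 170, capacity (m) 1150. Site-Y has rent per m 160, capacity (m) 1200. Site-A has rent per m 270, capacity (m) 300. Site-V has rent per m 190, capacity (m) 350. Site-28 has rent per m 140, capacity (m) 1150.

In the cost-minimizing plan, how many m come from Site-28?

550

Use providers in increasing cost order.
Site-21 at 70: take all 950 m → 550 still needed.
Site-28 (140): take the remaining 550 → done.
Site-Y, Site-C, Site-V, Site-A: unused.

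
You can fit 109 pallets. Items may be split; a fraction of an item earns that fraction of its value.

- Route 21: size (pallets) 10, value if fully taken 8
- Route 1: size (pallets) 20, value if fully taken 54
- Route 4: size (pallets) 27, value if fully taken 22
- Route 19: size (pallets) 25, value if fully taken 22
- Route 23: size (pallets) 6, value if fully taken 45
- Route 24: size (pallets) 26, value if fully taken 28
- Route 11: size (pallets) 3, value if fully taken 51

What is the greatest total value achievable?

223.6

Best value per unit of size first: Route 11 51/3≈17, Route 23 45/6≈7.5, Route 1 54/20≈2.7, Route 24 28/26≈1.08, Route 19 22/25≈0.88, Route 4 22/27≈0.815, Route 21 8/10≈0.8.
All 3 pallets of Route 11 fit (value 51) ; 106 remain.
Route 23: take in full, 6 pallets for value 45 ; 100 left.
Route 1: take in full, 20 pallets for value 54 ; 80 left.
Route 24: take in full, 26 pallets for value 28 ; 54 left.
Route 19: take in full, 25 pallets for value 22 ; 29 left.
Take all of Route 4 (27 pallets, value 22) ; 2 pallets left.
Only 2 pallets remain; take 2/10 of Route 21 for value 8×2/10 = 1.6.
Total value = 223.6.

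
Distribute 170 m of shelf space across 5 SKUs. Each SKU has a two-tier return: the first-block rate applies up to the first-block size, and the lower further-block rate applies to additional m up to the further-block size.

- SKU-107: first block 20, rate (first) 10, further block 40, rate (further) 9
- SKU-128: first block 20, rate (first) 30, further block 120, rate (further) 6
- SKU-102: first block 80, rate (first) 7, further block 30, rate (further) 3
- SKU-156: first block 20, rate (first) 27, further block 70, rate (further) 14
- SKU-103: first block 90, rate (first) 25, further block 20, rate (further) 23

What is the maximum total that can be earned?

Treat each block as its own option and order by rate: SKU-128/T1 30 > SKU-156/T1 27 > SKU-103/T1 25 > SKU-103/T2 23 > SKU-156/T2 14 > SKU-107/T1 10 > SKU-107/T2 9 > SKU-102/T1 7 > SKU-128/T2 6 > SKU-102/T2 3.
SKU-128 T1 at 30: fill all 20 — 150 left.
Fill SKU-156 T1 block (20 at 27) — 130 left.
Fill SKU-103 T1 block (90 at 25) — 40 left.
Fill SKU-103 T2 block (20 at 23) — 20 left.
SKU-156/T2: +20 of 70 at 14; pool empty.
Total = 30×20 + 27×20 + 25×90 + 23×20 + 14×20 = 4130.

4130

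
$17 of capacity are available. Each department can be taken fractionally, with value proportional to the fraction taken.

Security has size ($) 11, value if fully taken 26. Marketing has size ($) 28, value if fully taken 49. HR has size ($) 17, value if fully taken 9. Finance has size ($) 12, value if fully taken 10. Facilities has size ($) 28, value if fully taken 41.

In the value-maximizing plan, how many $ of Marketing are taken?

Best value per unit of size first: Security 26/11≈2.36, Marketing 49/28≈1.75, Facilities 41/28≈1.46, Finance 10/12≈0.833, HR 9/17≈0.529.
All 11 $ of Security fit (value 26) → 6 remain.
6 $ left: a 6/28 share of Marketing gives 49×6/28 = 10.5.

6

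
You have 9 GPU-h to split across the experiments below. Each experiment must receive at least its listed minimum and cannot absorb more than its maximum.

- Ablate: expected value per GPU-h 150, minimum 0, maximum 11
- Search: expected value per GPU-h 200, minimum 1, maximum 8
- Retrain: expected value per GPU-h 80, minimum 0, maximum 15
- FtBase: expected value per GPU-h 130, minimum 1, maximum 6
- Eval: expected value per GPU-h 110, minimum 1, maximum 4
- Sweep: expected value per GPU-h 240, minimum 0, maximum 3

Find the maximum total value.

Meeting every minimum uses 0+1+0+1+1+0 = 3 GPU-h, leaving 6.
Highest expected value per GPU-h first: Sweep 240 > Search 200 > Ablate 150 > FtBase 130 > Eval 110 > Retrain 80.
Sweep: +3 to 3 (cap) — 3 left.
Only 3 left; Search takes them to reach 4.
Total = 200×4 + 130×1 + 110×1 + 240×3 = 1760.

1760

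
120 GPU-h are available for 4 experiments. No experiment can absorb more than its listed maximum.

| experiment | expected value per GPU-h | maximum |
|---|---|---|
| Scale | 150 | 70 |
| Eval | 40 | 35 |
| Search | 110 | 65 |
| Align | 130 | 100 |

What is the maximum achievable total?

Rank by expected value per GPU-h: Scale 150 > Align 130 > Search 110 > Eval 40.
Give Scale 70 to hit its cap of 70 ; 50 left.
Align has room for 100 but only 50 remain, so it gets 50.
Total = 150×70 + 130×50 = 17000.

17000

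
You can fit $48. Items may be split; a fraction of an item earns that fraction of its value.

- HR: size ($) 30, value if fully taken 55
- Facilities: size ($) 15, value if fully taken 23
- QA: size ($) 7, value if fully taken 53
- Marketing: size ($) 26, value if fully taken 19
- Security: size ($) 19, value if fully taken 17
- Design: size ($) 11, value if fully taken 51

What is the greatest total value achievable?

159

Best value per unit of size first: QA 53/7≈7.57, Design 51/11≈4.64, HR 55/30≈1.83, Facilities 23/15≈1.53, Security 17/19≈0.895, Marketing 19/26≈0.731.
All 7 $ of QA fit (value 53) — 41 remain.
All 11 $ of Design fit (value 51) — 30 remain.
All 30 $ of HR fit (value 55) — 0 remain.
Total value = 159.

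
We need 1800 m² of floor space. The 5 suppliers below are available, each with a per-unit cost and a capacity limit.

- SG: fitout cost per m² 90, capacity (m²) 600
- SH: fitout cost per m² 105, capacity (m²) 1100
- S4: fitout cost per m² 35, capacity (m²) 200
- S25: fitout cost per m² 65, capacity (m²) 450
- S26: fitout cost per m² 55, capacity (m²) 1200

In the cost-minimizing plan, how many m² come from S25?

400

Cheapest first:
S4 (35): use full 200 → 1600 m² to go.
S26 (55): use full 1200 → 400 m² to go.
Take 400 from S25 at 65 to finish.
SG, SH: unused.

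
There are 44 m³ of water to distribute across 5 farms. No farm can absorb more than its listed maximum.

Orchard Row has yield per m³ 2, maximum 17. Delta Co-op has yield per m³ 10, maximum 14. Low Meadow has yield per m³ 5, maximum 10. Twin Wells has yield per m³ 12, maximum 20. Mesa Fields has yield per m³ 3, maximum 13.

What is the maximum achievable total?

430

Rank by yield per m³: Twin Wells 12 > Delta Co-op 10 > Low Meadow 5 > Mesa Fields 3 > Orchard Row 2.
Twin Wells: +20 to 20 (cap) — 24 left.
Give Delta Co-op 14 to hit its cap of 14 — 10 left.
Low Meadow takes 10 to reach its cap of 10 — 0 left.
Total = 10×14 + 5×10 + 12×20 = 430.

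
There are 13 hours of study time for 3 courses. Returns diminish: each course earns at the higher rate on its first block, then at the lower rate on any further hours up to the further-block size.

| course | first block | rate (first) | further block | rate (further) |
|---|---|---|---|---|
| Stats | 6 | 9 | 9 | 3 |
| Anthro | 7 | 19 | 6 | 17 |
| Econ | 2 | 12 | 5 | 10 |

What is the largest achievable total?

235

Order all 6 blocks by rate: Anthro/first 19 > Anthro/second 17 > Econ/first 12 > Econ/second 10 > Stats/first 9 > Stats/second 3.
Anthro/first (19): +7 → 6 left.
Fill Anthro second block (6 at 17) → 0 left.
Total = 19×7 + 17×6 = 235.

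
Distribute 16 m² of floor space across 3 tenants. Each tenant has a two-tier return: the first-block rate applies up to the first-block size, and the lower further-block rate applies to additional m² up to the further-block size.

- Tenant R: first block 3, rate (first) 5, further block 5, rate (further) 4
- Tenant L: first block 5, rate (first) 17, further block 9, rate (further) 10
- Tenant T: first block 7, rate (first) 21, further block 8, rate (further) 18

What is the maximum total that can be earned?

Rank every tier by rate: Tenant T/tier1 21 > Tenant T/tier2 18 > Tenant L/tier1 17 > Tenant L/tier2 10 > Tenant R/tier1 5 > Tenant R/tier2 4.
Tenant T/tier1 (21): +7 → 9 left.
Tenant T tier2 at 18: fill all 8 → 1 left.
Tenant L tier1 at 17: only 1 left, fill 1.
Total = 21×7 + 18×8 + 17×1 = 308.

308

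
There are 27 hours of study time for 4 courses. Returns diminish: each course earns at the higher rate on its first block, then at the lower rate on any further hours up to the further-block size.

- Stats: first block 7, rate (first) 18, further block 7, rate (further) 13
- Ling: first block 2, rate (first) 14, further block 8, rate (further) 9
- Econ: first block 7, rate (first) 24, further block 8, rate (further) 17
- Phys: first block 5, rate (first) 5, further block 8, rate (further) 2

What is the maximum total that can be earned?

Order all 8 blocks by rate: Econ/tier1 24 > Stats/tier1 18 > Econ/tier2 17 > Ling/tier1 14 > Stats/tier2 13 > Ling/tier2 9 > Phys/tier1 5 > Phys/tier2 2.
Fill Econ tier1 block (7 at 24) ; 20 left.
Stats/tier1 (18): +7 ; 13 left.
Fill Econ tier2 block (8 at 17) ; 5 left.
Fill Ling tier1 block (2 at 14) ; 3 left.
Stats/tier2: +3 of 7 at 13; pool empty.
Total = 24×7 + 18×7 + 17×8 + 14×2 + 13×3 = 497.

497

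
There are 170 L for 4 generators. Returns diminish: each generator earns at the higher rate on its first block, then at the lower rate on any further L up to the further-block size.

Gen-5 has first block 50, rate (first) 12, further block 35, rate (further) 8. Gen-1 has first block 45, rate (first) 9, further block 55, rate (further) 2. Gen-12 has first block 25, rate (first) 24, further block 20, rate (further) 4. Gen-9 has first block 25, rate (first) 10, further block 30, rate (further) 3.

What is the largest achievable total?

2055

Treat each block as its own option and order by rate: Gen-12/first 24 > Gen-5/first 12 > Gen-9/first 10 > Gen-1/first 9 > Gen-5/second 8 > Gen-12/second 4 > Gen-9/second 3 > Gen-1/second 2.
Gen-12/first (24): +25 — 145 left.
Gen-5 first at 12: fill all 50 — 95 left.
Gen-9 first at 10: fill all 25 — 70 left.
Fill Gen-1 first block (45 at 9) — 25 left.
Gen-5 second at 8: only 25 left, fill 25.
Total = 24×25 + 12×50 + 10×25 + 9×45 + 8×25 = 2055.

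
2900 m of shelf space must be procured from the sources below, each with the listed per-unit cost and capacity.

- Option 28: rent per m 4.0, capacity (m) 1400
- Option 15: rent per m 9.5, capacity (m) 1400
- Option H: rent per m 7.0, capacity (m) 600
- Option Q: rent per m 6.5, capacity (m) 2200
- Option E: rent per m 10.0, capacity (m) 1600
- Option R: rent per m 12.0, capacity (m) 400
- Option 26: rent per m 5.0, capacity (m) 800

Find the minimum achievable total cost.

14150

Use sources in increasing cost order.
Option 28 (4.0): use full 1400 ; 1500 m to go.
Option 26 at 5.0: take all 800 m ; 700 still needed.
Take 700 from Option Q at 6.5 to finish.
Option H, Option 15, Option E, Option R: unused.
Cost = 1400×4.0 + 800×5.0 + 700×6.5 = 14150.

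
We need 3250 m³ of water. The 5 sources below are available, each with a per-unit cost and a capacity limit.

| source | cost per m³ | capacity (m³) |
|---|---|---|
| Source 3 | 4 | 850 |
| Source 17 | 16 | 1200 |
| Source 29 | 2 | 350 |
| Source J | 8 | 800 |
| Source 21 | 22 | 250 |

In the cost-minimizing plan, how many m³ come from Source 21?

Use sources in increasing cost order.
Source 29 (2): use full 350 ; 2900 m³ to go.
Source 3 at 4: take all 850 m³ ; 2050 still needed.
Source J at 8: take all 800 m³ ; 1250 still needed.
Source 17 (16): use full 1200 ; 50 m³ to go.
Source 21 (22): take the remaining 50 ; done.

50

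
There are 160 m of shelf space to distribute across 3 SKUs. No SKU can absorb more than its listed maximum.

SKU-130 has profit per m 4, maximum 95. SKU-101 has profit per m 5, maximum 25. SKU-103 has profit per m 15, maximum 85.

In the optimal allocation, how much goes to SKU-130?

50

Rank by profit per m: SKU-103 15 > SKU-101 5 > SKU-130 4.
SKU-103 takes 85 to reach its cap of 85 → 75 left.
SKU-101: +25 to 25 (cap) → 50 left.
Only 50 left; SKU-130 takes them to reach 50.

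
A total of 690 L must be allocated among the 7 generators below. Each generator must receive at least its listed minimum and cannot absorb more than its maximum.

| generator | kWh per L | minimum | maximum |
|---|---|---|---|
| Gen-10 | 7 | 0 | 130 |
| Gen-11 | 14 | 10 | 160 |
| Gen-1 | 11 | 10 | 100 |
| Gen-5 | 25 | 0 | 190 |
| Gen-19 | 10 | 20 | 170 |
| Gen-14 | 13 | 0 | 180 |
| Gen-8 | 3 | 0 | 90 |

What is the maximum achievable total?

11030

Meeting every minimum uses 0+10+10+0+20+0+0 = 40 L, leaving 650.
Rank by kWh per L: Gen-5 25 > Gen-11 14 > Gen-14 13 > Gen-1 11 > Gen-19 10 > Gen-10 7 > Gen-8 3.
Gen-5: +190 to 190 (cap) — 460 left.
Gen-11 takes 150 more to reach its cap of 160 — 310 left.
Gen-14: +180 to 180 (cap) — 130 left.
Gen-1: +90 to 100 (cap) — 40 left.
Only 40 left; Gen-19 takes them to reach 60.
Total = 14×160 + 11×100 + 25×190 + 10×60 + 13×180 = 11030.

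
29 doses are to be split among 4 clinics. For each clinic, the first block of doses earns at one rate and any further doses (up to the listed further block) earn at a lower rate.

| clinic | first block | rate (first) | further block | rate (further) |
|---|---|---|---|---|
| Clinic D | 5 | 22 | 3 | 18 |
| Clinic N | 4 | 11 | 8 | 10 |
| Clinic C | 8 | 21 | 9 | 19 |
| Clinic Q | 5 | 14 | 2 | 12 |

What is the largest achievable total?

559

Order all 8 blocks by rate: Clinic D/T1 22 > Clinic C/T1 21 > Clinic C/T2 19 > Clinic D/T2 18 > Clinic Q/T1 14 > Clinic Q/T2 12 > Clinic N/T1 11 > Clinic N/T2 10.
Clinic D T1 at 22: fill all 5 — 24 left.
Fill Clinic C T1 block (8 at 21) — 16 left.
Fill Clinic C T2 block (9 at 19) — 7 left.
Fill Clinic D T2 block (3 at 18) — 4 left.
4 remain; put them into Clinic Q T1 at 14.
Total = 22×5 + 21×8 + 19×9 + 18×3 + 14×4 = 559.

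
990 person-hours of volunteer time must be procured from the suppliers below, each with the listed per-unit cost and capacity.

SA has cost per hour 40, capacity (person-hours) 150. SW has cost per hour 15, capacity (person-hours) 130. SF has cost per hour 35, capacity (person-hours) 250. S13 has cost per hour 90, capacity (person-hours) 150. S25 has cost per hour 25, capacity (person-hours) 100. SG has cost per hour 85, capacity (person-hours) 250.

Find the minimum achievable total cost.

Fill from the cheapest supplier first.
SW at 15: take all 130 person-hours — 860 still needed.
Take 100 from S25 at 25 — need 760 more.
SF at 35: take all 250 person-hours — 510 still needed.
SA (40): use full 150 — 360 person-hours to go.
SG (85): use full 250 — 110 person-hours to go.
S13 (90): take the remaining 110 — done.
Cost = 130×15 + 100×25 + 250×35 + 150×40 + 250×85 + 110×90 = 50350.

50350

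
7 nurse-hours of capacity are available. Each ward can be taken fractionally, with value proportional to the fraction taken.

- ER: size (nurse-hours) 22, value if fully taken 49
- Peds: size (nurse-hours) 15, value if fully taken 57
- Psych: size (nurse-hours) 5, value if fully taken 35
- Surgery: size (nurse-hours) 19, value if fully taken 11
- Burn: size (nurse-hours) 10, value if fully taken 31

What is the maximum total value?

Rank by value-to-size ratio: Psych 35/5≈7, Peds 57/15≈3.8, Burn 31/10≈3.1, ER 49/22≈2.23, Surgery 11/19≈0.579.
Take all of Psych (5 nurse-hours, value 35) ; 2 nurse-hours left.
Only 2 nurse-hours remain; take 2/15 of Peds for value 57×2/15 = 7.6.
Total value = 42.6.

42.6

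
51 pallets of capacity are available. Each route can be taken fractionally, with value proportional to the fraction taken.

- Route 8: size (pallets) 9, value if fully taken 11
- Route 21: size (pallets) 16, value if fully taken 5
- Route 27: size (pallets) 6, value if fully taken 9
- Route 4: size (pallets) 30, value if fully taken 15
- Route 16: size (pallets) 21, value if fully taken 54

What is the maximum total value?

Sort by value density: Route 16 54/21≈2.57, Route 27 9/6≈1.5, Route 8 11/9≈1.22, Route 4 15/30≈0.5, Route 21 5/16≈0.312.
All 21 pallets of Route 16 fit (value 54) → 30 remain.
Route 27: take in full, 6 pallets for value 9 → 24 left.
All 9 pallets of Route 8 fit (value 11) → 15 remain.
15 pallets left: a 15/30 share of Route 4 gives 15×15/30 = 7.5.
Total value = 81.5.

81.5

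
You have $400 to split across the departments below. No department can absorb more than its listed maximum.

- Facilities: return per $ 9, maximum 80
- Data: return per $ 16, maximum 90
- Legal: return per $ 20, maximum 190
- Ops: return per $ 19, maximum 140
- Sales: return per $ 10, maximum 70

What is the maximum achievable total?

7580

Rank by return per $: Legal 20 > Ops 19 > Data 16 > Sales 10 > Facilities 9.
Legal: +190 to 190 (cap) — 210 left.
Ops takes 140 to reach its cap of 140 — 70 left.
Data has room for 90 but only 70 remain, so it gets 70.
Total = 16×70 + 20×190 + 19×140 = 7580.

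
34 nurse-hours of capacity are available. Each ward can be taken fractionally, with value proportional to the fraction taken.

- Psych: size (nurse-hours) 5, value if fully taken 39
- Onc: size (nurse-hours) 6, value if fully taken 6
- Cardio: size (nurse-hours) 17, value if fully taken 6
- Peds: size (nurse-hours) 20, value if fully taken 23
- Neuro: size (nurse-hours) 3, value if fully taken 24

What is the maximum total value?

Sort by value density: Neuro 24/3≈8, Psych 39/5≈7.8, Peds 23/20≈1.15, Onc 6/6≈1, Cardio 6/17≈0.353.
All 3 nurse-hours of Neuro fit (value 24) → 31 remain.
All 5 nurse-hours of Psych fit (value 39) → 26 remain.
Peds: take in full, 20 nurse-hours for value 23 → 6 left.
Onc: take in full, 6 nurse-hours for value 6 → 0 left.
Total value = 92.

92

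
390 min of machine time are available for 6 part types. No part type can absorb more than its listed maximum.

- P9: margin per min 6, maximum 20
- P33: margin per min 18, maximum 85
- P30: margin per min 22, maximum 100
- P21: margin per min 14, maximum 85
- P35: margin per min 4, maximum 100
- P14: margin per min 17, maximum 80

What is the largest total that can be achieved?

Rank by margin per min: P30 22 > P33 18 > P14 17 > P21 14 > P9 6 > P35 4.
Give P30 100 to hit its cap of 100 ; 290 left.
P33: +85 to 85 (cap) ; 205 left.
P14: +80 to 80 (cap) ; 125 left.
P21: +85 to 85 (cap) ; 40 left.
P9: +20 to 20 (cap) ; 20 left.
Only 20 left; P35 takes them to reach 20.
Total = 6×20 + 18×85 + 22×100 + 14×85 + 4×20 + 17×80 = 6480.

6480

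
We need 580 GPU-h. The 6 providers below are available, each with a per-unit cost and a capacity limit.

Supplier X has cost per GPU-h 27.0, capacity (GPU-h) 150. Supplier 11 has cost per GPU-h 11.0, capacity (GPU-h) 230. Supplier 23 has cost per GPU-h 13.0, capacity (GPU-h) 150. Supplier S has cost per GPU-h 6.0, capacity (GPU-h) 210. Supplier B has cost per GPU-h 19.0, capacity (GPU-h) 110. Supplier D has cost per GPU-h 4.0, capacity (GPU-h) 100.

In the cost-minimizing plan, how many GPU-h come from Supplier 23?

40

Use providers in increasing cost order.
Take 100 from Supplier D at 4.0 — need 480 more.
Supplier S (6.0): use full 210 — 270 GPU-h to go.
Take 230 from Supplier 11 at 11.0 — need 40 more.
Supplier 23 (13.0): take the remaining 40 — done.
Supplier B, Supplier X: unused.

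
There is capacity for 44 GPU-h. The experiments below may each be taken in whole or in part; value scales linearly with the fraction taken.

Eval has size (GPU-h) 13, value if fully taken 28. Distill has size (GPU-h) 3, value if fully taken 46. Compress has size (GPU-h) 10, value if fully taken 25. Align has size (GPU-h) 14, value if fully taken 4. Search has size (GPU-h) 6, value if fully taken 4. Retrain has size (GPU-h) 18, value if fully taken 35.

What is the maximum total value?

134

Best value per unit of size first: Distill 46/3≈15.3, Compress 25/10≈2.5, Eval 28/13≈2.15, Retrain 35/18≈1.94, Search 4/6≈0.667, Align 4/14≈0.286.
All 3 GPU-h of Distill fit (value 46) → 41 remain.
All 10 GPU-h of Compress fit (value 25) → 31 remain.
All 13 GPU-h of Eval fit (value 28) → 18 remain.
All 18 GPU-h of Retrain fit (value 35) → 0 remain.
Total value = 134.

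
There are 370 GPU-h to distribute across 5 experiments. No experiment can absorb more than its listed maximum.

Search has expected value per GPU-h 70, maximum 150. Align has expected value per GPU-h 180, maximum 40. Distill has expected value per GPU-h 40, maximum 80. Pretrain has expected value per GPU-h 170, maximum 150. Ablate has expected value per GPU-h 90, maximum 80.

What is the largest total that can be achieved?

46900

Rank by expected value per GPU-h: Align 180 > Pretrain 170 > Ablate 90 > Search 70 > Distill 40.
Give Align 40 to hit its cap of 40 → 330 left.
Give Pretrain 150 to hit its cap of 150 → 180 left.
Give Ablate 80 to hit its cap of 80 → 100 left.
Only 100 left; Search takes them to reach 100.
Total = 70×100 + 180×40 + 170×150 + 90×80 = 46900.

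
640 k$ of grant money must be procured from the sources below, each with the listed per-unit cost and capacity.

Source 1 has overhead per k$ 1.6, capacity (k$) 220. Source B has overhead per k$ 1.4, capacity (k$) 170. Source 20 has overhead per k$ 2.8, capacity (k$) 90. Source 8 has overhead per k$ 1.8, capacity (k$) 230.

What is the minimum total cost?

Use sources in increasing cost order.
Source B at 1.4: take all 170 k$ → 470 still needed.
Source 1 at 1.6: take all 220 k$ → 250 still needed.
Source 8 at 1.8: take all 230 k$ → 20 still needed.
Source 20 at 2.8: take 20 of its 90 → requirement met.
Cost = 170×1.4 + 220×1.6 + 230×1.8 + 20×2.8 = 1060.

1060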